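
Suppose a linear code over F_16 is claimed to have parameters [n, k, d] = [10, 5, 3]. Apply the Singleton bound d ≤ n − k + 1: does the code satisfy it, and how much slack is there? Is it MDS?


Singleton RHS = n − k + 1 = 6, slack = 3, bound satisfied, not MDS.

Singleton bound: d ≤ n − k + 1.
Here n = 10, k = 5, so n − k + 1 = 6.
Given d = 3, check d ≤ 6: YES.
Slack = (n − k + 1) − d = 3.
The code is NOT MDS (slack = 3 > 0).
Description: the claimed parameters are [10, 5, 3]_16; such a code would be non-MDS.


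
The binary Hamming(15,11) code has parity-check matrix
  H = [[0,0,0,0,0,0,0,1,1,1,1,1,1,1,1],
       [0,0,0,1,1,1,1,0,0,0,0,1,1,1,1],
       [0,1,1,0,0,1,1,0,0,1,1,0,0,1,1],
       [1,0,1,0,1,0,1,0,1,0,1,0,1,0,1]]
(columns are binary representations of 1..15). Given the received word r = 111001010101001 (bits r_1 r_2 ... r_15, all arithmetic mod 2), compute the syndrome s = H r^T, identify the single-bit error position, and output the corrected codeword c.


s = (0, 1, 1, 1)^T, error position = 7, corrected codeword c = 111001110101001

Compute s = H r^T mod 2 one row at a time:
  s_1 = 1 + 0 + 1 + 0 + 1 + 0 + 0 + 1 = 4 ≡ 0 (mod 2).
  s_2 = 0 + 0 + 1 + 0 + 1 + 0 + 0 + 1 = 3 ≡ 1 (mod 2).
  s_3 = 1 + 1 + 1 + 0 + 1 + 0 + 0 + 1 = 5 ≡ 1 (mod 2).
  s_4 = 1 + 1 + 0 + 0 + 0 + 0 + 0 + 1 = 3 ≡ 1 (mod 2).
s = (0, 1, 1, 1)^T — this equals column 7 of H (binary 0111), so error is at position 7.
Correct: flip bit 7 of r = 111001010101001 to get c = 111001110101001.


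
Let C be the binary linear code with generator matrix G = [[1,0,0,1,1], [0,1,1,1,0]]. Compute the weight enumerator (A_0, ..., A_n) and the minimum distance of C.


Weight distribution: A_0 = 1, A_3 = 2, A_4 = 1. Minimum distance d = 3.

Enumerate all 2^2 = 4 messages m ∈ F_2^2.
For each, compute codeword c = mG in F_2^5, then tally its weight.
  m = 00 → c = 00000, weight = 0.
  m = 10 → c = 10011, weight = 3.
  m = 01 → c = 01110, weight = 3.
  m = 11 → c = 11101, weight = 4.
Tally weights:
  weight 0: 1 codewords.
  weight 3: 2 codewords.
  weight 4: 1 codewords.
Minimum distance d = smallest w > 0 with A_w > 0 = 3.
Sanity: Σ A_w = 4 = 2^2 = 4 ✓.


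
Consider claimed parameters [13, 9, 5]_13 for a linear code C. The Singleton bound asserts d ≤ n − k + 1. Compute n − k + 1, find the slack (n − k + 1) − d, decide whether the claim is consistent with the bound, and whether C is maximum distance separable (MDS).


Singleton RHS = n − k + 1 = 5, slack = 0, bound satisfied, MDS.

Singleton bound: d ≤ n − k + 1.
Here n = 13, k = 9, so n − k + 1 = 5.
Given d = 5, check d ≤ 5: YES.
Slack = (n − k + 1) − d = 0.
The code is MDS (slack = 0).
Description: the claimed parameters are [13, 9, 5]_13; such a code would be MDS (meets Singleton bound).


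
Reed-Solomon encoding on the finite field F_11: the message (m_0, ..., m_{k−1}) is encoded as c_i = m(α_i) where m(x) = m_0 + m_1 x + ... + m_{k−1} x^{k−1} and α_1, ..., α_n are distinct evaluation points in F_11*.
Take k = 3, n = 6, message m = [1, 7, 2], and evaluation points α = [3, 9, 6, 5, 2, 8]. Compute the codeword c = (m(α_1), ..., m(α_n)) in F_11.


c = [7, 6, 5, 9, 1, 9]

Message polynomial: m(x) = 1 + 7·x + 2·x^2 (mod 11).
For each evaluation point α_i, compute m(α_i) mod 11:
  α_1 = 3: Horner steps 2 → 2 → 7, so m(3) = 7.
  α_2 = 9: Horner steps 2 → 3 → 6, so m(9) = 6.
  α_3 = 6: Horner steps 2 → 8 → 5, so m(6) = 5.
  α_4 = 5: Horner steps 2 → 6 → 9, so m(5) = 9.
  α_5 = 2: Horner steps 2 → 0 → 1, so m(2) = 1.
  α_6 = 8: Horner steps 2 → 1 → 9, so m(8) = 9.
Codeword c = [7, 6, 5, 9, 1, 9] ∈ F_11^6.


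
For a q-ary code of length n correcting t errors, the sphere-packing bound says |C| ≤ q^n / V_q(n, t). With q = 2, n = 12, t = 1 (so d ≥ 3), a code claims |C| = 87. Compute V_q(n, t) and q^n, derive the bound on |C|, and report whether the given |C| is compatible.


V_q(n, t) = 13, q^n = 4096, Hamming bound = 315, |C| = 87 ≤ bound (satisfied).

Step 1: Compute V_q(n, t) = Σ_{j=0}^1 C(n, j) (q−1)^j.
  j = 0: C(12,0)·(1)^0 = 1·1 = 1.
  j = 1: C(12,1)·(1)^1 = 12·1 = 12.
  V_q(n, t) = 1 + 12 = 13.
Step 2: q^n = 2^12 = 4096.
Step 3: Hamming bound ⌊q^n / V_q(n,t)⌋ = ⌊4096/13⌋ = 315.
Step 4: Compare |C| = 87 to 315: satisfied.
The claimed |C| lies below the Hamming bound.


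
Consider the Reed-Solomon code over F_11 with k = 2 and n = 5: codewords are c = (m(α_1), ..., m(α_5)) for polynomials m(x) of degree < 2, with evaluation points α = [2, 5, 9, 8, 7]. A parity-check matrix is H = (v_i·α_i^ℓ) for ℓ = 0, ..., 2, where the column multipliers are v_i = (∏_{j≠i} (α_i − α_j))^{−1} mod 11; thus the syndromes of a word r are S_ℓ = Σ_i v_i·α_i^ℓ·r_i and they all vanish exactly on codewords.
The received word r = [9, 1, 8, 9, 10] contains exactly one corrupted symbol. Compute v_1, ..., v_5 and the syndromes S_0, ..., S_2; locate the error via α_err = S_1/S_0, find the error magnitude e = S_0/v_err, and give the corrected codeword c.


S = (9, 7, 3), error at position 1, error magnitude e = 5, c = [4, 1, 8, 9, 10].

Step 1: column multipliers v_i = (∏_{j≠i}(α_i − α_j))^{−1} mod 11.
  i = 1 (α = 2): (2−5)(2−9)(2−8)(2−7) = (−3)·(−7)·(−6)·(−5) = 630 ≡ 3, so v_1 = 3^{−1} = 4 (mod 11).
  i = 2 (α = 5): (5−2)(5−9)(5−8)(5−7) = 3·(−4)·(−3)·(−2) = −72 ≡ 5, so v_2 = 5^{−1} = 9 (mod 11).
  i = 3 (α = 9): (9−2)(9−5)(9−8)(9−7) = 7·4·1·2 = 56 ≡ 1, so v_3 = 1^{−1} = 1 (mod 11).
  i = 4 (α = 8): (8−2)(8−5)(8−9)(8−7) = 6·3·(−1)·1 = −18 ≡ 4, so v_4 = 4^{−1} = 3 (mod 11).
  i = 5 (α = 7): (7−2)(7−5)(7−9)(7−8) = 5·2·(−2)·(−1) = 20 ≡ 9, so v_5 = 9^{−1} = 5 (mod 11).
  v = [4, 9, 1, 3, 5].
Step 2: syndromes of r = [9, 1, 8, 9, 10] (all sums mod 11).
  S_0 = Σ v_i r_i = 4·9 + 9·1 + 1·8 + 3·9 + 5·10 = 130 ≡ 9.
  S_1 = Σ v_i α_i r_i = 4·2·9 + 9·5·1 + 1·9·8 + 3·8·9 + 5·7·10 = 755 ≡ 7.
  α_i^2 mod 11 = [4, 3, 4, 9, 5].
  S_2 = Σ v_i α_i^2 r_i = 4·4·9 + 9·3·1 + 1·4·8 + 3·9·9 + 5·5·10 = 696 ≡ 3.
  S = (9, 7, 3) ≠ 0, so r is not a codeword (an error is present).
Step 3: locate the error. For a single error e at position i, S_ℓ = v_i·e·α_i^ℓ, so α_err = S_1/S_0.
  S_0^{−1} = 9^{−1} = 5 (mod 11), so α_err = 7·5 = 35 ≡ 2 = α_1. Error position i = 1.
  Consistency check: S_2/S_1 = 3·8 = 24 ≡ 2 = α_err ✓ (single-error assumption holds).
Step 4: error magnitude e = S_0/v_1 = S_0·∏_{j≠1}(α_1 − α_j) = 9·3 = 27 ≡ 5 (mod 11).
Step 5: correct position 1: c_1 = r_1 − e = 9 − 5 ≡ 4 (mod 11). Hence c = [4, 1, 8, 9, 10].
  Check: interpolating c through the α_i gives m(x) = 6 + 10·x (degree < 2) with m(α_i) = c_i for every i, so c is indeed a codeword.


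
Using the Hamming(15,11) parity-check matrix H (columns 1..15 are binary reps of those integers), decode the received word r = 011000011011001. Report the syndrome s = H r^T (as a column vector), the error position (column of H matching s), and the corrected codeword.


s = (1, 0, 0, 0)^T, error position = 8, corrected codeword c = 011000001011001

Compute s = H r^T mod 2 one row at a time:
  s_1 = 1 + 1 + 0 + 1 + 1 + 0 + 0 + 1 = 5 ≡ 1 (mod 2).
  s_2 = 0 + 0 + 0 + 0 + 1 + 0 + 0 + 1 = 2 ≡ 0 (mod 2).
  s_3 = 1 + 1 + 0 + 0 + 0 + 1 + 0 + 1 = 4 ≡ 0 (mod 2).
  s_4 = 0 + 1 + 0 + 0 + 1 + 1 + 0 + 1 = 4 ≡ 0 (mod 2).
s = (1, 0, 0, 0)^T — this equals column 8 of H (binary 1000), so error is at position 8.
Correct: flip bit 8 of r = 011000011011001 to get c = 011000001011001.


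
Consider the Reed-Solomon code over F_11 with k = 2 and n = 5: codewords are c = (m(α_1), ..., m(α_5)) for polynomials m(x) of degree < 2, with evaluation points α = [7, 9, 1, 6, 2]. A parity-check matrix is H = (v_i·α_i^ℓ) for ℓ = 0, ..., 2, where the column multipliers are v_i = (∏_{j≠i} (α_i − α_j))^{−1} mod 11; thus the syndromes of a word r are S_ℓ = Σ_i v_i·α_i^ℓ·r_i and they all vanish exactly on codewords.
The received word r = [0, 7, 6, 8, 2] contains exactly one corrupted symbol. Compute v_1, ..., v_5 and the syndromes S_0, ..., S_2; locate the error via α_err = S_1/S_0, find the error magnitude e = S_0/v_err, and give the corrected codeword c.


S = (3, 10, 4), error at position 1, error magnitude e = 7, c = [4, 7, 6, 8, 2].

Step 1: column multipliers v_i = (∏_{j≠i}(α_i − α_j))^{−1} mod 11.
  i = 1 (α = 7): (7−9)(7−1)(7−6)(7−2) = (−2)·6·1·5 = −60 ≡ 6, so v_1 = 6^{−1} = 2 (mod 11).
  i = 2 (α = 9): (9−7)(9−1)(9−6)(9−2) = 2·8·3·7 = 336 ≡ 6, so v_2 = 6^{−1} = 2 (mod 11).
  i = 3 (α = 1): (1−7)(1−9)(1−6)(1−2) = (−6)·(−8)·(−5)·(−1) = 240 ≡ 9, so v_3 = 9^{−1} = 5 (mod 11).
  i = 4 (α = 6): (6−7)(6−9)(6−1)(6−2) = (−1)·(−3)·5·4 = 60 ≡ 5, so v_4 = 5^{−1} = 9 (mod 11).
  i = 5 (α = 2): (2−7)(2−9)(2−1)(2−6) = (−5)·(−7)·1·(−4) = −140 ≡ 3, so v_5 = 3^{−1} = 4 (mod 11).
  v = [2, 2, 5, 9, 4].
Step 2: syndromes of r = [0, 7, 6, 8, 2] (all sums mod 11).
  S_0 = Σ v_i r_i = 2·0 + 2·7 + 5·6 + 9·8 + 4·2 = 124 ≡ 3.
  S_1 = Σ v_i α_i r_i = 2·7·0 + 2·9·7 + 5·1·6 + 9·6·8 + 4·2·2 = 604 ≡ 10.
  α_i^2 mod 11 = [5, 4, 1, 3, 4].
  S_2 = Σ v_i α_i^2 r_i = 2·5·0 + 2·4·7 + 5·1·6 + 9·3·8 + 4·4·2 = 334 ≡ 4.
  S = (3, 10, 4) ≠ 0, so r is not a codeword (an error is present).
Step 3: locate the error. For a single error e at position i, S_ℓ = v_i·e·α_i^ℓ, so α_err = S_1/S_0.
  S_0^{−1} = 3^{−1} = 4 (mod 11), so α_err = 10·4 = 40 ≡ 7 = α_1. Error position i = 1.
  Consistency check: S_2/S_1 = 4·10 = 40 ≡ 7 = α_err ✓ (single-error assumption holds).
Step 4: error magnitude e = S_0/v_1 = S_0·∏_{j≠1}(α_1 − α_j) = 3·6 = 18 ≡ 7 (mod 11).
Step 5: correct position 1: c_1 = r_1 − e = 0 − 7 ≡ 4 (mod 11). Hence c = [4, 7, 6, 8, 2].
  Check: interpolating c through the α_i gives m(x) = 10 + 7·x (degree < 2) with m(α_i) = c_i for every i, so c is indeed a codeword.


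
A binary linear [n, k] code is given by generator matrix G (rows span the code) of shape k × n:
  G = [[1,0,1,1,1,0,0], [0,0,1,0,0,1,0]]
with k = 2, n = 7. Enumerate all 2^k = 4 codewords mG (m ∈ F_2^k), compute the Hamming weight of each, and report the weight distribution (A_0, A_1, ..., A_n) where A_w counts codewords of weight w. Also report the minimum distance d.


Weight distribution: A_0 = 1, A_2 = 1, A_4 = 2. Minimum distance d = 2.

Enumerate all 2^2 = 4 messages m ∈ F_2^2.
For each, compute codeword c = mG in F_2^7, then tally its weight.
  m = 00 → c = 0000000, weight = 0.
  m = 10 → c = 1011100, weight = 4.
  m = 01 → c = 0010010, weight = 2.
  m = 11 → c = 1001110, weight = 4.
Tally weights:
  weight 0: 1 codewords.
  weight 2: 1 codewords.
  weight 4: 2 codewords.
Minimum distance d = smallest w > 0 with A_w > 0 = 2.
Sanity: Σ A_w = 4 = 2^2 = 4 ✓.


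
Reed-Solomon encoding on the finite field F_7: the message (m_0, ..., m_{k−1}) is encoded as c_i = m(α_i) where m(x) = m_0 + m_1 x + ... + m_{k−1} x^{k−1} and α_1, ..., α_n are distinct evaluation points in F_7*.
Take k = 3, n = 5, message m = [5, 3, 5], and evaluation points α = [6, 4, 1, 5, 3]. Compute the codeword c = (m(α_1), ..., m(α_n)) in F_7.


c = [0, 6, 6, 5, 3]

Message polynomial: m(x) = 5 + 3·x + 5·x^2 (mod 7).
For each evaluation point α_i, compute m(α_i) mod 7:
  α_1 = 6: Horner steps 5 → 5 → 0, so m(6) = 0.
  α_2 = 4: Horner steps 5 → 2 → 6, so m(4) = 6.
  α_3 = 1: Horner steps 5 → 1 → 6, so m(1) = 6.
  α_4 = 5: Horner steps 5 → 0 → 5, so m(5) = 5.
  α_5 = 3: Horner steps 5 → 4 → 3, so m(3) = 3.
Codeword c = [0, 6, 6, 5, 3] ∈ F_7^5.


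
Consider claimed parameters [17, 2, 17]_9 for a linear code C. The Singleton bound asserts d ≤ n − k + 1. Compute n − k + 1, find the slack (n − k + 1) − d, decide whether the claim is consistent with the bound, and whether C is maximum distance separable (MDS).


Singleton RHS = n − k + 1 = 16, slack = -1, bound violated (no such code; not MDS).

Singleton bound: d ≤ n − k + 1.
Here n = 17, k = 2, so n − k + 1 = 16.
Given d = 17, check d ≤ 16: NO.
Slack = (n − k + 1) − d = -1.
The slack is negative: d = 17 exceeds n − k + 1 = 16 by 1, so the Singleton bound is violated and no linear [17, 2, 17]_9 code can exist. In particular it is not MDS (MDS requires d = n − k + 1 exactly).
Description: the claimed parameters are [17, 2, 17]_9; such a code would be impossible (violates the Singleton bound).


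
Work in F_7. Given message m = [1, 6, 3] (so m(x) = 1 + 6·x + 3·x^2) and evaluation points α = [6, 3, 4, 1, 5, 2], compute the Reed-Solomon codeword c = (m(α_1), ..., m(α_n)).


c = [5, 4, 3, 3, 1, 4]

Message polynomial: m(x) = 1 + 6·x + 3·x^2 (mod 7).
For each evaluation point α_i, compute m(α_i) mod 7:
  α_1 = 6: Horner steps 3 → 3 → 5, so m(6) = 5.
  α_2 = 3: Horner steps 3 → 1 → 4, so m(3) = 4.
  α_3 = 4: Horner steps 3 → 4 → 3, so m(4) = 3.
  α_4 = 1: Horner steps 3 → 2 → 3, so m(1) = 3.
  α_5 = 5: Horner steps 3 → 0 → 1, so m(5) = 1.
  α_6 = 2: Horner steps 3 → 5 → 4, so m(2) = 4.
Codeword c = [5, 4, 3, 3, 1, 4] ∈ F_7^6.


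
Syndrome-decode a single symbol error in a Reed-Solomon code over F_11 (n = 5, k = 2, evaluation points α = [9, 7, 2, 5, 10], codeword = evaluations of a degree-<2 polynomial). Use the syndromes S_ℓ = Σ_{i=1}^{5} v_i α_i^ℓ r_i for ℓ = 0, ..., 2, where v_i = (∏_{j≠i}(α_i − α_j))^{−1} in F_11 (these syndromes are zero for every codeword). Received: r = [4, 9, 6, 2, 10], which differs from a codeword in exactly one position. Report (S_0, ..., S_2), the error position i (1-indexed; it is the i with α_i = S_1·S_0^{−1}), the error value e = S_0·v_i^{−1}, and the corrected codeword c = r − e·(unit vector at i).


S = (10, 4, 6), error at position 2, error magnitude e = 6, c = [4, 3, 6, 2, 10].

Step 1: column multipliers v_i = (∏_{j≠i}(α_i − α_j))^{−1} mod 11.
  i = 1 (α = 9): (9−7)(9−2)(9−5)(9−10) = 2·7·4·(−1) = −56 ≡ 10, so v_1 = 10^{−1} = 10 (mod 11).
  i = 2 (α = 7): (7−9)(7−2)(7−5)(7−10) = (−2)·5·2·(−3) = 60 ≡ 5, so v_2 = 5^{−1} = 9 (mod 11).
  i = 3 (α = 2): (2−9)(2−7)(2−5)(2−10) = (−7)·(−5)·(−3)·(−8) = 840 ≡ 4, so v_3 = 4^{−1} = 3 (mod 11).
  i = 4 (α = 5): (5−9)(5−7)(5−2)(5−10) = (−4)·(−2)·3·(−5) = −120 ≡ 1, so v_4 = 1^{−1} = 1 (mod 11).
  i = 5 (α = 10): (10−9)(10−7)(10−2)(10−5) = 1·3·8·5 = 120 ≡ 10, so v_5 = 10^{−1} = 10 (mod 11).
  v = [10, 9, 3, 1, 10].
Step 2: syndromes of r = [4, 9, 6, 2, 10] (all sums mod 11).
  S_0 = Σ v_i r_i = 10·4 + 9·9 + 3·6 + 1·2 + 10·10 = 241 ≡ 10.
  S_1 = Σ v_i α_i r_i = 10·9·4 + 9·7·9 + 3·2·6 + 1·5·2 + 10·10·10 = 1973 ≡ 4.
  α_i^2 mod 11 = [4, 5, 4, 3, 1].
  S_2 = Σ v_i α_i^2 r_i = 10·4·4 + 9·5·9 + 3·4·6 + 1·3·2 + 10·1·10 = 743 ≡ 6.
  S = (10, 4, 6) ≠ 0, so r is not a codeword (an error is present).
Step 3: locate the error. For a single error e at position i, S_ℓ = v_i·e·α_i^ℓ, so α_err = S_1/S_0.
  S_0^{−1} = 10^{−1} = 10 (mod 11), so α_err = 4·10 = 40 ≡ 7 = α_2. Error position i = 2.
  Consistency check: S_2/S_1 = 6·3 = 18 ≡ 7 = α_err ✓ (single-error assumption holds).
Step 4: error magnitude e = S_0/v_2 = S_0·∏_{j≠2}(α_2 − α_j) = 10·5 = 50 ≡ 6 (mod 11).
Step 5: correct position 2: c_2 = r_2 − e = 9 − 6 ≡ 3 (mod 11). Hence c = [4, 3, 6, 2, 10].
  Check: interpolating c through the α_i gives m(x) = 5 + 6·x (degree < 2) with m(α_i) = c_i for every i, so c is indeed a codeword.


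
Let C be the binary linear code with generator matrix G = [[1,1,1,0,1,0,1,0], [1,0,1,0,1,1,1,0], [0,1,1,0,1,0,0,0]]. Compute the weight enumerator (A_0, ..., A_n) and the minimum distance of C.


Weight distribution: A_0 = 1, A_2 = 2, A_3 = 2, A_4 = 1, A_5 = 2. Minimum distance d = 2.

Enumerate all 2^3 = 8 messages m ∈ F_2^3.
For each, compute codeword c = mG in F_2^8, then tally its weight.
  m = 000 → c = 00000000, weight = 0.
  m = 100 → c = 11101010, weight = 5.
  m = 010 → c = 10101110, weight = 5.
  m = 110 → c = 01000100, weight = 2.
  m = 001 → c = 01101000, weight = 3.
  m = 101 → c = 10000010, weight = 2.
  m = 011 → c = 11000110, weight = 4.
  m = 111 → c = 00101100, weight = 3.
Tally weights:
  weight 0: 1 codewords.
  weight 2: 2 codewords.
  weight 3: 2 codewords.
  weight 4: 1 codewords.
  weight 5: 2 codewords.
Minimum distance d = smallest w > 0 with A_w > 0 = 2.
Sanity: Σ A_w = 8 = 2^3 = 8 ✓.


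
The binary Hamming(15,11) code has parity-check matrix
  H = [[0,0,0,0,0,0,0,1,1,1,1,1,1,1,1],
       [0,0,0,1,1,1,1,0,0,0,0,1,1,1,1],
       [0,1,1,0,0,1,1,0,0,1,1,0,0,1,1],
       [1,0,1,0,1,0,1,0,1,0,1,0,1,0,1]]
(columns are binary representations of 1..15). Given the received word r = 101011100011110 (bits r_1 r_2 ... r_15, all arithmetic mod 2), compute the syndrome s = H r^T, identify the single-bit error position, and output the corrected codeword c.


s = (0, 0, 1, 0)^T, error position = 2, corrected codeword c = 111011100011110

Compute s = H r^T mod 2 one row at a time:
  s_1 = 0 + 0 + 0 + 1 + 1 + 1 + 1 + 0 = 4 ≡ 0 (mod 2).
  s_2 = 0 + 1 + 1 + 1 + 1 + 1 + 1 + 0 = 6 ≡ 0 (mod 2).
  s_3 = 0 + 1 + 1 + 1 + 0 + 1 + 1 + 0 = 5 ≡ 1 (mod 2).
  s_4 = 1 + 1 + 1 + 1 + 0 + 1 + 1 + 0 = 6 ≡ 0 (mod 2).
s = (0, 0, 1, 0)^T — this equals column 2 of H (binary 0010), so error is at position 2.
Correct: flip bit 2 of r = 101011100011110 to get c = 111011100011110.


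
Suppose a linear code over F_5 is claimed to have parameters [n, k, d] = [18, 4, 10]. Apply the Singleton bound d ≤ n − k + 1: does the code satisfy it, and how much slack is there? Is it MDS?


Singleton RHS = n − k + 1 = 15, slack = 5, bound satisfied, not MDS.

Singleton bound: d ≤ n − k + 1.
Here n = 18, k = 4, so n − k + 1 = 15.
Given d = 10, check d ≤ 15: YES.
Slack = (n − k + 1) − d = 5.
The code is NOT MDS (slack = 5 > 0).
Description: the claimed parameters are [18, 4, 10]_5; such a code would be non-MDS.


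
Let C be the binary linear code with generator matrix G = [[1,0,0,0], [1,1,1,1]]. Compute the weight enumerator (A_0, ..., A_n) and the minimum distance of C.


Weight distribution: A_0 = 1, A_1 = 1, A_3 = 1, A_4 = 1. Minimum distance d = 1.

Enumerate all 2^2 = 4 messages m ∈ F_2^2.
For each, compute codeword c = mG in F_2^4, then tally its weight.
  m = 00 → c = 0000, weight = 0.
  m = 10 → c = 1000, weight = 1.
  m = 01 → c = 1111, weight = 4.
  m = 11 → c = 0111, weight = 3.
Tally weights:
  weight 0: 1 codewords.
  weight 1: 1 codewords.
  weight 3: 1 codewords.
  weight 4: 1 codewords.
Minimum distance d = smallest w > 0 with A_w > 0 = 1.
Sanity: Σ A_w = 4 = 2^2 = 4 ✓.


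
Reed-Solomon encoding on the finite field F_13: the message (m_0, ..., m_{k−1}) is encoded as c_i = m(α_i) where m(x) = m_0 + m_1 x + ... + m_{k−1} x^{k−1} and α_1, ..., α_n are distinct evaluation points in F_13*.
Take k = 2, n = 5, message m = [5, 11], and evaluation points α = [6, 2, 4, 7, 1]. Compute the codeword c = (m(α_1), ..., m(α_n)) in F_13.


c = [6, 1, 10, 4, 3]

Message polynomial: m(x) = 5 + 11·x (mod 13).
For each evaluation point α_i, compute m(α_i) mod 13:
  α_1 = 6: Horner steps 11 → 6, so m(6) = 6.
  α_2 = 2: Horner steps 11 → 1, so m(2) = 1.
  α_3 = 4: Horner steps 11 → 10, so m(4) = 10.
  α_4 = 7: Horner steps 11 → 4, so m(7) = 4.
  α_5 = 1: Horner steps 11 → 3, so m(1) = 3.
Codeword c = [6, 1, 10, 4, 3] ∈ F_13^5.


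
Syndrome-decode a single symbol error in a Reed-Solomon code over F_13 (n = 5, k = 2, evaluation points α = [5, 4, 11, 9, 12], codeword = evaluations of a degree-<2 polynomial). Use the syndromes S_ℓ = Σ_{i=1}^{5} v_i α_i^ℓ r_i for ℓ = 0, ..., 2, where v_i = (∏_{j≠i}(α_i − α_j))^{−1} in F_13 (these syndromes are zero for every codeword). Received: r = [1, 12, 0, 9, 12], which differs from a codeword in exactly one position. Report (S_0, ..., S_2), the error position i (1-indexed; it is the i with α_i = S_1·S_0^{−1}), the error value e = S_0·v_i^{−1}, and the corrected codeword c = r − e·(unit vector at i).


S = (3, 10, 3), error at position 5, error magnitude e = 10, c = [1, 12, 0, 9, 2].

Step 1: column multipliers v_i = (∏_{j≠i}(α_i − α_j))^{−1} mod 13.
  i = 1 (α = 5): (5−4)(5−11)(5−9)(5−12) = 1·(−6)·(−4)·(−7) = −168 ≡ 1, so v_1 = 1^{−1} = 1 (mod 13).
  i = 2 (α = 4): (4−5)(4−11)(4−9)(4−12) = (−1)·(−7)·(−5)·(−8) = 280 ≡ 7, so v_2 = 7^{−1} = 2 (mod 13).
  i = 3 (α = 11): (11−5)(11−4)(11−9)(11−12) = 6·7·2·(−1) = −84 ≡ 7, so v_3 = 7^{−1} = 2 (mod 13).
  i = 4 (α = 9): (9−5)(9−4)(9−11)(9−12) = 4·5·(−2)·(−3) = 120 ≡ 3, so v_4 = 3^{−1} = 9 (mod 13).
  i = 5 (α = 12): (12−5)(12−4)(12−11)(12−9) = 7·8·1·3 = 168 ≡ 12, so v_5 = 12^{−1} = 12 (mod 13).
  v = [1, 2, 2, 9, 12].
Step 2: syndromes of r = [1, 12, 0, 9, 12] (all sums mod 13).
  S_0 = Σ v_i r_i = 1·1 + 2·12 + 2·0 + 9·9 + 12·12 = 250 ≡ 3.
  S_1 = Σ v_i α_i r_i = 1·5·1 + 2·4·12 + 2·11·0 + 9·9·9 + 12·12·12 = 2558 ≡ 10.
  α_i^2 mod 13 = [12, 3, 4, 3, 1].
  S_2 = Σ v_i α_i^2 r_i = 1·12·1 + 2·3·12 + 2·4·0 + 9·3·9 + 12·1·12 = 471 ≡ 3.
  S = (3, 10, 3) ≠ 0, so r is not a codeword (an error is present).
Step 3: locate the error. For a single error e at position i, S_ℓ = v_i·e·α_i^ℓ, so α_err = S_1/S_0.
  S_0^{−1} = 3^{−1} = 9 (mod 13), so α_err = 10·9 = 90 ≡ 12 = α_5. Error position i = 5.
  Consistency check: S_2/S_1 = 3·4 = 12 ≡ 12 = α_err ✓ (single-error assumption holds).
Step 4: error magnitude e = S_0/v_5 = S_0·∏_{j≠5}(α_5 − α_j) = 3·12 = 36 ≡ 10 (mod 13).
Step 5: correct position 5: c_5 = r_5 − e = 12 − 10 ≡ 2 (mod 13). Hence c = [1, 12, 0, 9, 2].
  Check: interpolating c through the α_i gives m(x) = 4 + 2·x (degree < 2) with m(α_i) = c_i for every i, so c is indeed a codeword.


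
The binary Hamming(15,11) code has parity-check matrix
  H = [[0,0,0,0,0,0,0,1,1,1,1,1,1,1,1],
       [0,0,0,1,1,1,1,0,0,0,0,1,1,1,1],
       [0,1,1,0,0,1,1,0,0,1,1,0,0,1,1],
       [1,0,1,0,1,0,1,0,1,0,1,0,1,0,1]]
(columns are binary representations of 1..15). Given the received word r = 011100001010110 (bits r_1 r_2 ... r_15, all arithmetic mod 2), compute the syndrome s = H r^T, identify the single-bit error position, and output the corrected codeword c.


s = (0, 1, 0, 0)^T, error position = 4, corrected codeword c = 011000001010110

Compute s = H r^T mod 2 one row at a time:
  s_1 = 0 + 1 + 0 + 1 + 0 + 1 + 1 + 0 = 4 ≡ 0 (mod 2).
  s_2 = 1 + 0 + 0 + 0 + 0 + 1 + 1 + 0 = 3 ≡ 1 (mod 2).
  s_3 = 1 + 1 + 0 + 0 + 0 + 1 + 1 + 0 = 4 ≡ 0 (mod 2).
  s_4 = 0 + 1 + 0 + 0 + 1 + 1 + 1 + 0 = 4 ≡ 0 (mod 2).
s = (0, 1, 0, 0)^T — this equals column 4 of H (binary 0100), so error is at position 4.
Correct: flip bit 4 of r = 011100001010110 to get c = 011000001010110.


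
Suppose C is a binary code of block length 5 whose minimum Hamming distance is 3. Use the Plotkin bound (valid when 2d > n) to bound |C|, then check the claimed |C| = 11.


Plotkin bound M ≤ 6; given |C| = 11 > bound (violated).

Check applicability: 2d = 6, n = 5.
2d − n = 1 > 0, so Plotkin applies.
Compute d/(2d−n) = 3/1 ≈ 3.0000.
⌊d/(2d−n)⌋ = 3.
Plotkin bound: M ≤ 2·3 = 6.
Given |C| = 11, check: VIOLATED.
This |C| is above the Plotkin bound, so no binary code with n = 5, d = 3 and 11 codewords exists.


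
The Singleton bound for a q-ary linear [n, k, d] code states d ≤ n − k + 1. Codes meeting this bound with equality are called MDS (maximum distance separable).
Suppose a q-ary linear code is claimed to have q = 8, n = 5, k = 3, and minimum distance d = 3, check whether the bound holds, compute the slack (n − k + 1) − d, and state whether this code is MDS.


Singleton RHS = n − k + 1 = 3, slack = 0, bound satisfied, MDS.

Singleton bound: d ≤ n − k + 1.
Here n = 5, k = 3, so n − k + 1 = 3.
Given d = 3, check d ≤ 3: YES.
Slack = (n − k + 1) − d = 0.
The code is MDS (slack = 0).
Description: the claimed parameters are [5, 3, 3]_8; such a code would be MDS (meets Singleton bound).


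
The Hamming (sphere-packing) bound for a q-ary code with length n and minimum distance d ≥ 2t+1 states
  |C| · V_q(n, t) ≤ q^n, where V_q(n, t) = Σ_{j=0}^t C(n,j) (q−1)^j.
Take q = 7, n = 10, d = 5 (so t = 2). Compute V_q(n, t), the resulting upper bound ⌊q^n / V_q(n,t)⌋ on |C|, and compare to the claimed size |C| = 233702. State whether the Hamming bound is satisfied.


V_q(n, t) = 1681, q^n = 282475249, Hamming bound = 168040, |C| = 233702 > bound (violated).

Step 1: Compute V_q(n, t) = Σ_{j=0}^2 C(n, j) (q−1)^j.
  j = 0: C(10,0)·(6)^0 = 1·1 = 1.
  j = 1: C(10,1)·(6)^1 = 10·6 = 60.
  j = 2: C(10,2)·(6)^2 = 45·36 = 1620.
  V_q(n, t) = 1 + 60 + 1620 = 1681.
Step 2: q^n = 7^10 = 282475249.
Step 3: Hamming bound ⌊q^n / V_q(n,t)⌋ = ⌊282475249/1681⌋ = 168040.
Step 4: Compare |C| = 233702 to 168040: violated.
The claimed |C| lies above the Hamming bound, so no 7-ary code of length 10 with d ≥ 5 can have 233702 codewords.


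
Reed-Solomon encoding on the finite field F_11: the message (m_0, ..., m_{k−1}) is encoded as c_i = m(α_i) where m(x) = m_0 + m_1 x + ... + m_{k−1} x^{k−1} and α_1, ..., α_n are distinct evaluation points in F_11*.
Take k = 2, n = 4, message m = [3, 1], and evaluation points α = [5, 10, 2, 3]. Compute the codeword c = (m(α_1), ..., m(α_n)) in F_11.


c = [8, 2, 5, 6]

Message polynomial: m(x) = 3 + 1·x (mod 11).
For each evaluation point α_i, compute m(α_i) mod 11:
  α_1 = 5: Horner steps 1 → 8, so m(5) = 8.
  α_2 = 10: Horner steps 1 → 2, so m(10) = 2.
  α_3 = 2: Horner steps 1 → 5, so m(2) = 5.
  α_4 = 3: Horner steps 1 → 6, so m(3) = 6.
Codeword c = [8, 2, 5, 6] ∈ F_11^4.


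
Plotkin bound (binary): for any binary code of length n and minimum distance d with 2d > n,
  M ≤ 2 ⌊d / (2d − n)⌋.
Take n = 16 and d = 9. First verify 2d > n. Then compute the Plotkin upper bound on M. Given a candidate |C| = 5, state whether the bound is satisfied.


Plotkin bound M ≤ 8; given |C| = 5 ≤ bound (satisfied).

Check applicability: 2d = 18, n = 16.
2d − n = 2 > 0, so Plotkin applies.
Compute d/(2d−n) = 9/2 ≈ 4.5000.
⌊d/(2d−n)⌋ = 4.
Plotkin bound: M ≤ 2·4 = 8.
Given |C| = 5, check: satisfied.
This |C| is below the Plotkin bound.


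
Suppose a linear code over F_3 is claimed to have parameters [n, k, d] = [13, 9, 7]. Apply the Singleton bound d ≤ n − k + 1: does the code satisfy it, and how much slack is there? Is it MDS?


Singleton RHS = n − k + 1 = 5, slack = -2, bound violated (no such code; not MDS).

Singleton bound: d ≤ n − k + 1.
Here n = 13, k = 9, so n − k + 1 = 5.
Given d = 7, check d ≤ 5: NO.
Slack = (n − k + 1) − d = -2.
The slack is negative: d = 7 exceeds n − k + 1 = 5 by 2, so the Singleton bound is violated and no linear [13, 9, 7]_3 code can exist. In particular it is not MDS (MDS requires d = n − k + 1 exactly).
Description: the claimed parameters are [13, 9, 7]_3; such a code would be impossible (violates the Singleton bound).


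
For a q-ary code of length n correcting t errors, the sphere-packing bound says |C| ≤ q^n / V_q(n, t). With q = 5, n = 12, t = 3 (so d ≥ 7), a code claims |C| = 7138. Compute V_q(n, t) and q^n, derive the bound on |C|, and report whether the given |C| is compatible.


V_q(n, t) = 15185, q^n = 244140625, Hamming bound = 16077, |C| = 7138 ≤ bound (satisfied).

Step 1: Compute V_q(n, t) = Σ_{j=0}^3 C(n, j) (q−1)^j.
  j = 0: C(12,0)·(4)^0 = 1·1 = 1.
  j = 1: C(12,1)·(4)^1 = 12·4 = 48.
  j = 2: C(12,2)·(4)^2 = 66·16 = 1056.
  j = 3: C(12,3)·(4)^3 = 220·64 = 14080.
  V_q(n, t) = 1 + 48 + 1056 + 14080 = 15185.
Step 2: q^n = 5^12 = 244140625.
Step 3: Hamming bound ⌊q^n / V_q(n,t)⌋ = ⌊244140625/15185⌋ = 16077.
Step 4: Compare |C| = 7138 to 16077: satisfied.
The claimed |C| lies below the Hamming bound.


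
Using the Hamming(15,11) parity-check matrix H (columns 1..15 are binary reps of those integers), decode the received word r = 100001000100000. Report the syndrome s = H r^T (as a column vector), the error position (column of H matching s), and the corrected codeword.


s = (1, 1, 0, 1)^T, error position = 13, corrected codeword c = 100001000100100

Compute s = H r^T mod 2 one row at a time:
  s_1 = 0 + 0 + 1 + 0 + 0 + 0 + 0 + 0 = 1 ≡ 1 (mod 2).
  s_2 = 0 + 0 + 1 + 0 + 0 + 0 + 0 + 0 = 1 ≡ 1 (mod 2).
  s_3 = 0 + 0 + 1 + 0 + 1 + 0 + 0 + 0 = 2 ≡ 0 (mod 2).
  s_4 = 1 + 0 + 0 + 0 + 0 + 0 + 0 + 0 = 1 ≡ 1 (mod 2).
s = (1, 1, 0, 1)^T — this equals column 13 of H (binary 1101), so error is at position 13.
Correct: flip bit 13 of r = 100001000100000 to get c = 100001000100100.


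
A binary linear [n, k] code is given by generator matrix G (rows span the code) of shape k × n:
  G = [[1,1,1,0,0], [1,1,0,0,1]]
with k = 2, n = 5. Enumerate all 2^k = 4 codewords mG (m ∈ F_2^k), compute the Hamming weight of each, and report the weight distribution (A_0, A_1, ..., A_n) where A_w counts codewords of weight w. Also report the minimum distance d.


Weight distribution: A_0 = 1, A_2 = 1, A_3 = 2. Minimum distance d = 2.

Enumerate all 2^2 = 4 messages m ∈ F_2^2.
For each, compute codeword c = mG in F_2^5, then tally its weight.
  m = 00 → c = 00000, weight = 0.
  m = 10 → c = 11100, weight = 3.
  m = 01 → c = 11001, weight = 3.
  m = 11 → c = 00101, weight = 2.
Tally weights:
  weight 0: 1 codewords.
  weight 2: 1 codewords.
  weight 3: 2 codewords.
Minimum distance d = smallest w > 0 with A_w > 0 = 2.
Sanity: Σ A_w = 4 = 2^2 = 4 ✓.


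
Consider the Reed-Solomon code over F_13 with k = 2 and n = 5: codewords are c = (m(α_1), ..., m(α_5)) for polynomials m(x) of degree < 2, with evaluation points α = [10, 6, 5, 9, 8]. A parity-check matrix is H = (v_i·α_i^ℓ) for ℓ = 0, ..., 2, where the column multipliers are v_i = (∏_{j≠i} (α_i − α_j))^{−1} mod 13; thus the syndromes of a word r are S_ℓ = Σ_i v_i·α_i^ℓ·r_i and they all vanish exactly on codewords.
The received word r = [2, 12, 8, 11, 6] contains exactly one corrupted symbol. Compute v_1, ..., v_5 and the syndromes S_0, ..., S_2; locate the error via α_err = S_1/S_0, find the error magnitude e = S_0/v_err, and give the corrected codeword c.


S = (1, 8, 12), error at position 5, error magnitude e = 12, c = [2, 12, 8, 11, 7].

Step 1: column multipliers v_i = (∏_{j≠i}(α_i − α_j))^{−1} mod 13.
  i = 1 (α = 10): (10−6)(10−5)(10−9)(10−8) = 4·5·1·2 = 40 ≡ 1, so v_1 = 1^{−1} = 1 (mod 13).
  i = 2 (α = 6): (6−10)(6−5)(6−9)(6−8) = (−4)·1·(−3)·(−2) = −24 ≡ 2, so v_2 = 2^{−1} = 7 (mod 13).
  i = 3 (α = 5): (5−10)(5−6)(5−9)(5−8) = (−5)·(−1)·(−4)·(−3) = 60 ≡ 8, so v_3 = 8^{−1} = 5 (mod 13).
  i = 4 (α = 9): (9−10)(9−6)(9−5)(9−8) = (−1)·3·4·1 = −12 ≡ 1, so v_4 = 1^{−1} = 1 (mod 13).
  i = 5 (α = 8): (8−10)(8−6)(8−5)(8−9) = (−2)·2·3·(−1) = 12 ≡ 12, so v_5 = 12^{−1} = 12 (mod 13).
  v = [1, 7, 5, 1, 12].
Step 2: syndromes of r = [2, 12, 8, 11, 6] (all sums mod 13).
  S_0 = Σ v_i r_i = 1·2 + 7·12 + 5·8 + 1·11 + 12·6 = 209 ≡ 1.
  S_1 = Σ v_i α_i r_i = 1·10·2 + 7·6·12 + 5·5·8 + 1·9·11 + 12·8·6 = 1399 ≡ 8.
  α_i^2 mod 13 = [9, 10, 12, 3, 12].
  S_2 = Σ v_i α_i^2 r_i = 1·9·2 + 7·10·12 + 5·12·8 + 1·3·11 + 12·12·6 = 2235 ≡ 12.
  S = (1, 8, 12) ≠ 0, so r is not a codeword (an error is present).
Step 3: locate the error. For a single error e at position i, S_ℓ = v_i·e·α_i^ℓ, so α_err = S_1/S_0.
  S_0^{−1} = 1^{−1} = 1 (mod 13), so α_err = 8·1 = 8 ≡ 8 = α_5. Error position i = 5.
  Consistency check: S_2/S_1 = 12·5 = 60 ≡ 8 = α_err ✓ (single-error assumption holds).
Step 4: error magnitude e = S_0/v_5 = S_0·∏_{j≠5}(α_5 − α_j) = 1·12 = 12 ≡ 12 (mod 13).
Step 5: correct position 5: c_5 = r_5 − e = 6 − 12 ≡ 7 (mod 13). Hence c = [2, 12, 8, 11, 7].
  Check: interpolating c through the α_i gives m(x) = 1 + 4·x (degree < 2) with m(α_i) = c_i for every i, so c is indeed a codeword.


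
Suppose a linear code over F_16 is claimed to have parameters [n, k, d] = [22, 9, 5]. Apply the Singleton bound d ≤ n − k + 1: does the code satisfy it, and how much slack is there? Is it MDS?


Singleton RHS = n − k + 1 = 14, slack = 9, bound satisfied, not MDS.

Singleton bound: d ≤ n − k + 1.
Here n = 22, k = 9, so n − k + 1 = 14.
Given d = 5, check d ≤ 14: YES.
Slack = (n − k + 1) − d = 9.
The code is NOT MDS (slack = 9 > 0).
Description: the claimed parameters are [22, 9, 5]_16; such a code would be non-MDS.


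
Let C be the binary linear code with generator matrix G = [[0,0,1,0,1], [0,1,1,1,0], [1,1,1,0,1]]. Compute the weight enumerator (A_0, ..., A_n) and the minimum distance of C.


Weight distribution: A_0 = 1, A_2 = 2, A_3 = 4, A_4 = 1. Minimum distance d = 2.

Enumerate all 2^3 = 8 messages m ∈ F_2^3.
For each, compute codeword c = mG in F_2^5, then tally its weight.
  m = 000 → c = 00000, weight = 0.
  m = 100 → c = 00101, weight = 2.
  m = 010 → c = 01110, weight = 3.
  m = 110 → c = 01011, weight = 3.
  m = 001 → c = 11101, weight = 4.
  m = 101 → c = 11000, weight = 2.
  m = 011 → c = 10011, weight = 3.
  m = 111 → c = 10110, weight = 3.
Tally weights:
  weight 0: 1 codewords.
  weight 2: 2 codewords.
  weight 3: 4 codewords.
  weight 4: 1 codewords.
Minimum distance d = smallest w > 0 with A_w > 0 = 2.
Sanity: Σ A_w = 8 = 2^3 = 8 ✓.


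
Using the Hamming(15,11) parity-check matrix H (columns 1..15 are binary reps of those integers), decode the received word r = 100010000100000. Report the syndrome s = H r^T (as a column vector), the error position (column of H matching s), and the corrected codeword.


s = (1, 1, 1, 0)^T, error position = 14, corrected codeword c = 100010000100010

Compute s = H r^T mod 2 one row at a time:
  s_1 = 0 + 0 + 1 + 0 + 0 + 0 + 0 + 0 = 1 ≡ 1 (mod 2).
  s_2 = 0 + 1 + 0 + 0 + 0 + 0 + 0 + 0 = 1 ≡ 1 (mod 2).
  s_3 = 0 + 0 + 0 + 0 + 1 + 0 + 0 + 0 = 1 ≡ 1 (mod 2).
  s_4 = 1 + 0 + 1 + 0 + 0 + 0 + 0 + 0 = 2 ≡ 0 (mod 2).
s = (1, 1, 1, 0)^T — this equals column 14 of H (binary 1110), so error is at position 14.
Correct: flip bit 14 of r = 100010000100000 to get c = 100010000100010.


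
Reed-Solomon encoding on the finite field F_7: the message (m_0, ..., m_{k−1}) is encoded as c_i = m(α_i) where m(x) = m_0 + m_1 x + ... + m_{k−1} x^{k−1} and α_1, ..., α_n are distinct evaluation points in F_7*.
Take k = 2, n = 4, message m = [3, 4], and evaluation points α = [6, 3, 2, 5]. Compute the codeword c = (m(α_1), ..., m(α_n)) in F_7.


c = [6, 1, 4, 2]

Message polynomial: m(x) = 3 + 4·x (mod 7).
For each evaluation point α_i, compute m(α_i) mod 7:
  α_1 = 6: Horner steps 4 → 6, so m(6) = 6.
  α_2 = 3: Horner steps 4 → 1, so m(3) = 1.
  α_3 = 2: Horner steps 4 → 4, so m(2) = 4.
  α_4 = 5: Horner steps 4 → 2, so m(5) = 2.
Codeword c = [6, 1, 4, 2] ∈ F_7^4.


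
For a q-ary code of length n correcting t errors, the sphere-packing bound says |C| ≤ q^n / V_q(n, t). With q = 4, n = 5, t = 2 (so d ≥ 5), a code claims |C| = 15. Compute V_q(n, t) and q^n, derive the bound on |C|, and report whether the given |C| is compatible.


V_q(n, t) = 106, q^n = 1024, Hamming bound = 9, |C| = 15 > bound (violated).

Step 1: Compute V_q(n, t) = Σ_{j=0}^2 C(n, j) (q−1)^j.
  j = 0: C(5,0)·(3)^0 = 1·1 = 1.
  j = 1: C(5,1)·(3)^1 = 5·3 = 15.
  j = 2: C(5,2)·(3)^2 = 10·9 = 90.
  V_q(n, t) = 1 + 15 + 90 = 106.
Step 2: q^n = 4^5 = 1024.
Step 3: Hamming bound ⌊q^n / V_q(n,t)⌋ = ⌊1024/106⌋ = 9.
Step 4: Compare |C| = 15 to 9: violated.
The claimed |C| lies above the Hamming bound, so no 4-ary code of length 5 with d ≥ 5 can have 15 codewords.


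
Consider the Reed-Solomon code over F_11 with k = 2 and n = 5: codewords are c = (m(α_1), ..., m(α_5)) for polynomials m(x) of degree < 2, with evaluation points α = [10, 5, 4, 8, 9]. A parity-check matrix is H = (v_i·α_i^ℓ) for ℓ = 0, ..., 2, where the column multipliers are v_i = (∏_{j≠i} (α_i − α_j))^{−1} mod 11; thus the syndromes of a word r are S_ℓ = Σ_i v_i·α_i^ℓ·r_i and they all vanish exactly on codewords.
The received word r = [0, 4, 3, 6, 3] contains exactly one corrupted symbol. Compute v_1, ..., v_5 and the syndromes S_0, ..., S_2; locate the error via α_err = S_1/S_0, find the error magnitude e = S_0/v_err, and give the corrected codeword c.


S = (4, 5, 9), error at position 3, error magnitude e = 7, c = [0, 4, 7, 6, 3].

Step 1: column multipliers v_i = (∏_{j≠i}(α_i − α_j))^{−1} mod 11.
  i = 1 (α = 10): (10−5)(10−4)(10−8)(10−9) = 5·6·2·1 = 60 ≡ 5, so v_1 = 5^{−1} = 9 (mod 11).
  i = 2 (α = 5): (5−10)(5−4)(5−8)(5−9) = (−5)·1·(−3)·(−4) = −60 ≡ 6, so v_2 = 6^{−1} = 2 (mod 11).
  i = 3 (α = 4): (4−10)(4−5)(4−8)(4−9) = (−6)·(−1)·(−4)·(−5) = 120 ≡ 10, so v_3 = 10^{−1} = 10 (mod 11).
  i = 4 (α = 8): (8−10)(8−5)(8−4)(8−9) = (−2)·3·4·(−1) = 24 ≡ 2, so v_4 = 2^{−1} = 6 (mod 11).
  i = 5 (α = 9): (9−10)(9−5)(9−4)(9−8) = (−1)·4·5·1 = −20 ≡ 2, so v_5 = 2^{−1} = 6 (mod 11).
  v = [9, 2, 10, 6, 6].
Step 2: syndromes of r = [0, 4, 3, 6, 3] (all sums mod 11).
  S_0 = Σ v_i r_i = 9·0 + 2·4 + 10·3 + 6·6 + 6·3 = 92 ≡ 4.
  S_1 = Σ v_i α_i r_i = 9·10·0 + 2·5·4 + 10·4·3 + 6·8·6 + 6·9·3 = 610 ≡ 5.
  α_i^2 mod 11 = [1, 3, 5, 9, 4].
  S_2 = Σ v_i α_i^2 r_i = 9·1·0 + 2·3·4 + 10·5·3 + 6·9·6 + 6·4·3 = 570 ≡ 9.
  S = (4, 5, 9) ≠ 0, so r is not a codeword (an error is present).
Step 3: locate the error. For a single error e at position i, S_ℓ = v_i·e·α_i^ℓ, so α_err = S_1/S_0.
  S_0^{−1} = 4^{−1} = 3 (mod 11), so α_err = 5·3 = 15 ≡ 4 = α_3. Error position i = 3.
  Consistency check: S_2/S_1 = 9·9 = 81 ≡ 4 = α_err ✓ (single-error assumption holds).
Step 4: error magnitude e = S_0/v_3 = S_0·∏_{j≠3}(α_3 − α_j) = 4·10 = 40 ≡ 7 (mod 11).
Step 5: correct position 3: c_3 = r_3 − e = 3 − 7 ≡ 7 (mod 11). Hence c = [0, 4, 7, 6, 3].
  Check: interpolating c through the α_i gives m(x) = 8 + 8·x (degree < 2) with m(α_i) = c_i for every i, so c is indeed a codeword.


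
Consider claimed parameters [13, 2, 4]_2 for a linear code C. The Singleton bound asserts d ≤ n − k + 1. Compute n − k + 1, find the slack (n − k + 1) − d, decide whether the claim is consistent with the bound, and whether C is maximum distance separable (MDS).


Singleton RHS = n − k + 1 = 12, slack = 8, bound satisfied, not MDS.

Singleton bound: d ≤ n − k + 1.
Here n = 13, k = 2, so n − k + 1 = 12.
Given d = 4, check d ≤ 12: YES.
Slack = (n − k + 1) − d = 8.
The code is NOT MDS (slack = 8 > 0).
Description: the claimed parameters are [13, 2, 4]_2; such a code would be non-MDS.


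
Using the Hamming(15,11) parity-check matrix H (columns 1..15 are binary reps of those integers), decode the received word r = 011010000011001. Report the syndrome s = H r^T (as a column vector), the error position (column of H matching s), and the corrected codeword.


s = (1, 1, 0, 0)^T, error position = 12, corrected codeword c = 011010000010001

Compute s = H r^T mod 2 one row at a time:
  s_1 = 0 + 0 + 0 + 1 + 1 + 0 + 0 + 1 = 3 ≡ 1 (mod 2).
  s_2 = 0 + 1 + 0 + 0 + 1 + 0 + 0 + 1 = 3 ≡ 1 (mod 2).
  s_3 = 1 + 1 + 0 + 0 + 0 + 1 + 0 + 1 = 4 ≡ 0 (mod 2).
  s_4 = 0 + 1 + 1 + 0 + 0 + 1 + 0 + 1 = 4 ≡ 0 (mod 2).
s = (1, 1, 0, 0)^T — this equals column 12 of H (binary 1100), so error is at position 12.
Correct: flip bit 12 of r = 011010000011001 to get c = 011010000010001.


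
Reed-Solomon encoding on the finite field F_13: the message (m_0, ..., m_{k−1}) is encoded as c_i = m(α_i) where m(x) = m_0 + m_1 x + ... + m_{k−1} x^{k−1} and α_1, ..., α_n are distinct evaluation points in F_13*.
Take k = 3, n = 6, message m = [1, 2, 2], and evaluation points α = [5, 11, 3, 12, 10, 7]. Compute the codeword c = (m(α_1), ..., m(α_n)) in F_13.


c = [9, 5, 12, 1, 0, 9]

Message polynomial: m(x) = 1 + 2·x + 2·x^2 (mod 13).
For each evaluation point α_i, compute m(α_i) mod 13:
  α_1 = 5: Horner steps 2 → 12 → 9, so m(5) = 9.
  α_2 = 11: Horner steps 2 → 11 → 5, so m(11) = 5.
  α_3 = 3: Horner steps 2 → 8 → 12, so m(3) = 12.
  α_4 = 12: Horner steps 2 → 0 → 1, so m(12) = 1.
  α_5 = 10: Horner steps 2 → 9 → 0, so m(10) = 0.
  α_6 = 7: Horner steps 2 → 3 → 9, so m(7) = 9.
Codeword c = [9, 5, 12, 1, 0, 9] ∈ F_13^6.
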